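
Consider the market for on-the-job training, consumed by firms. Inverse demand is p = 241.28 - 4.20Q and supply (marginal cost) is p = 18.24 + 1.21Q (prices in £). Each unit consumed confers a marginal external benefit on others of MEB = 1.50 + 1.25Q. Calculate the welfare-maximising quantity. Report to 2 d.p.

Q* = 53.98

Social marginal benefit = demand + MEB = 242.78 - 2.95Q.
Set SMB = MC: 242.78 - 2.95Q = 18.24 + 1.21Q → Q* = 53.9760.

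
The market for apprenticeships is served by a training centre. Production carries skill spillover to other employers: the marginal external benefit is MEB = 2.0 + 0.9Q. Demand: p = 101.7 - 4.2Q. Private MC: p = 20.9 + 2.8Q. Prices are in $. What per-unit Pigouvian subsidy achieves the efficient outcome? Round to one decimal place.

subsidy = $14.2 per unit

Social marginal cost = private MC − MEB = 18.9 + 1.9Q.
Set SMC = demand: 18.9 + 1.9Q = 101.7 - 4.2Q → Q* = 13.5738.
The Pigouvian subsidy equals MEB at Q*: 2.0 + 0.9×13.5738 = 14.2164.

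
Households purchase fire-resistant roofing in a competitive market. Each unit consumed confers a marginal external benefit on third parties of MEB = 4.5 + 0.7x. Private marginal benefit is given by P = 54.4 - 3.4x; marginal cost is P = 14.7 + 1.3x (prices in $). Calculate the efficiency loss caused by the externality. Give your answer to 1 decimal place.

Market equilibrium (private): 14.7 + 1.3x = 54.4 - 3.4x → x_m = 8.4468.
Social marginal benefit = demand + MEB = 58.9 - 2.7x.
Set SMB = MC: 58.9 - 2.7x = 14.7 + 1.3x → x* = 11.0500.
The loss is the area between SMB and MC from x* to x_m; with linear curves that's a triangle of height MEB(x_m).
DWL = ½ × 2.6032 × 10.4128 = 13.5533.

DWL = $13.6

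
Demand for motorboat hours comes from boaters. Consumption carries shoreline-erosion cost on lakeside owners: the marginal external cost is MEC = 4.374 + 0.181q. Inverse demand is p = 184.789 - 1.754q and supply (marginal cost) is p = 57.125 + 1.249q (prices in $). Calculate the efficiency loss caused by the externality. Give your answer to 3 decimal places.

Market equilibrium (private): 57.125 + 1.249q = 184.789 - 1.754q → q_m = 42.5122.
Social marginal benefit = demand − MEC = 180.415 - 1.935q.
Set SMB = MC: 180.415 - 1.935q = 57.125 + 1.249q → q* = 38.7217.
The welfare-loss triangle has base |q_m − q*| and height MEC(q_m) (the vertical gap between SMB and MC is zero at q* and MEC at q_m).
DWL = ½ × 3.7905 × 12.0687 = 22.8732.

DWL = $22.873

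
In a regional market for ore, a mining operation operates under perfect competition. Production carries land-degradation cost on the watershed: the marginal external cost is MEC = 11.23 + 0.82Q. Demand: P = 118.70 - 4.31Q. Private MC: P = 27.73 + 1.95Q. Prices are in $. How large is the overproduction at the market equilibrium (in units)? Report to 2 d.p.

3.27 units

Market equilibrium (private): 27.73 + 1.95Q = 118.70 - 4.31Q → Q_m = 14.5319.
Social marginal cost = private MC + MEC = 38.96 + 2.77Q.
Set SMC = demand: 38.96 + 2.77Q = 118.70 - 4.31Q → Q* = 11.2627.
Gap = |14.5319 − 11.2627| = 3.2692.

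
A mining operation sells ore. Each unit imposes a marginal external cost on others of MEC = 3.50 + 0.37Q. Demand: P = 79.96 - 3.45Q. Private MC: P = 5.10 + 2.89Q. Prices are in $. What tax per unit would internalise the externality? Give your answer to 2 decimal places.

tax = $7.43 per unit

Social marginal cost = private MC + MEC = 8.60 + 3.26Q.
Set SMC = demand: 8.60 + 3.26Q = 79.96 - 3.45Q → Q* = 10.6349.
The Pigouvian tax equals MEC at Q*: 3.50 + 0.37×10.6349 = 7.4349.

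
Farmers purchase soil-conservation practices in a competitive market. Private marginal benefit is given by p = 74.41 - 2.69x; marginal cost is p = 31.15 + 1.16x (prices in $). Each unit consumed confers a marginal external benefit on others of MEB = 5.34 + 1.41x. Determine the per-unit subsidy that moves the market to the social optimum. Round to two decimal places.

Social marginal benefit = demand + MEB = 79.75 - 1.28x.
Set SMB = MC: 79.75 - 1.28x = 31.15 + 1.16x → x* = 19.9180.
The Pigouvian subsidy equals MEB at x*: 5.34 + 1.41×19.9180 = 33.4244.

subsidy = $33.42 per unit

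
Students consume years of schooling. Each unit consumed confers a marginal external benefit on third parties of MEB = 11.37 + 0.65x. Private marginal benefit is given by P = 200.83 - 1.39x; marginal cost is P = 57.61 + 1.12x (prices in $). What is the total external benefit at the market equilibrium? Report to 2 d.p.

$1706.91

Market equilibrium (private): 57.61 + 1.12x = 200.83 - 1.39x → x_m = 57.0598.
Total external benefit = ∫₀^{x_m} (11.37 + 0.65x) dx = 11.37×57.0598 + ½×0.65×57.0598² = 1706.9117.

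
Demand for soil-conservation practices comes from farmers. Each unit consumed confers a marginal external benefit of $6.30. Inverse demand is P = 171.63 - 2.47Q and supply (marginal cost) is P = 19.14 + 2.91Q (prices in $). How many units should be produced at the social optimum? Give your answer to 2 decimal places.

Q* = 29.51

Social marginal benefit = demand + MEB = 177.93 - 2.47Q.
Set SMB = MC: 177.93 - 2.47Q = 19.14 + 2.91Q → Q* = 29.5149.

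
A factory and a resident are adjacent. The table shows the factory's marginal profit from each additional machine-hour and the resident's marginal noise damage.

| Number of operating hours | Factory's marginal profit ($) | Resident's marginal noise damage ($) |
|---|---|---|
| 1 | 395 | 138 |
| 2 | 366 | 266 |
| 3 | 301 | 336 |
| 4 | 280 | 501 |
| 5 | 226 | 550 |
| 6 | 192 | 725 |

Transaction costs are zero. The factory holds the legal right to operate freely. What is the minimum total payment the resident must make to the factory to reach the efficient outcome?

Left alone the factory would choose level 6 (marginal profit stays positive).
Efficient level: k* = 2 (marginal profit ≥ marginal noise damage through 2).
The resident must at least cover the factory's forgone profit from cutting 6→2: 301 + 280 + 226 + 192 = 999.

$999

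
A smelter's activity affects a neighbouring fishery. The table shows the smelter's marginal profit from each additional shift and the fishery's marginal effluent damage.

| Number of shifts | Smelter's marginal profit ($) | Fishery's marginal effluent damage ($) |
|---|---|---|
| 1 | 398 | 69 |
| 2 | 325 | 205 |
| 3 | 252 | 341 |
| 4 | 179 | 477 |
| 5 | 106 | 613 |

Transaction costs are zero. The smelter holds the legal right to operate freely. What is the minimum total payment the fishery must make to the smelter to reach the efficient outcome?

Left alone the smelter would choose level 5 (marginal profit stays positive).
Efficient level: k* = 2 (marginal profit ≥ marginal effluent damage through 2).
The fishery must at least cover the smelter's forgone profit from cutting 5→2: 252 + 179 + 106 = 537.

$537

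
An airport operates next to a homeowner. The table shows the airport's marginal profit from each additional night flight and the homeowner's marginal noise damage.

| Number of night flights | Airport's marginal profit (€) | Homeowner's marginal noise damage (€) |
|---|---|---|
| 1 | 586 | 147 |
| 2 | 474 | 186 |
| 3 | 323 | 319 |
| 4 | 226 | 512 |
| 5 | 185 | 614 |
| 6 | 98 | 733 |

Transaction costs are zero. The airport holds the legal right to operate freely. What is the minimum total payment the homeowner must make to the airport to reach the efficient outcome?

€509

Left alone the airport would choose level 6 (marginal profit stays positive).
Efficient level: k* = 3 (marginal profit ≥ marginal noise damage through 3).
The homeowner must at least cover the airport's forgone profit from cutting 6→3: 226 + 185 + 98 = 509.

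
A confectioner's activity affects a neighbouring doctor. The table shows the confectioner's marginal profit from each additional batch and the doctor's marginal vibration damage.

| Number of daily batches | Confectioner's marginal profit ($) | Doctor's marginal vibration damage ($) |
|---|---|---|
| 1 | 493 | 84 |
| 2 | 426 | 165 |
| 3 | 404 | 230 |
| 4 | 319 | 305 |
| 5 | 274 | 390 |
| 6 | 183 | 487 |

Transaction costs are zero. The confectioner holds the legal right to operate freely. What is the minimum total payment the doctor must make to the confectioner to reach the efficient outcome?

Left alone the confectioner would choose level 6 (marginal profit stays positive).
Efficient level: k* = 4 (marginal profit ≥ marginal vibration damage through 4).
The doctor must at least cover the confectioner's forgone profit from cutting 6→4: 274 + 183 = 457.

$457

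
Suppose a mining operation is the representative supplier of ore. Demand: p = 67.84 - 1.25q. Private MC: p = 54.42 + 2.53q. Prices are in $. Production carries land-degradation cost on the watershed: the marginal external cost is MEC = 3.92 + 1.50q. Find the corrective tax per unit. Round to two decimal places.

Social marginal cost = private MC + MEC = 58.34 + 4.03q.
Set SMC = demand: 58.34 + 4.03q = 67.84 - 1.25q → q* = 1.7992.
The Pigouvian tax equals MEC at q*: 3.92 + 1.50×1.7992 = 6.6188.

tax = $6.62 per unit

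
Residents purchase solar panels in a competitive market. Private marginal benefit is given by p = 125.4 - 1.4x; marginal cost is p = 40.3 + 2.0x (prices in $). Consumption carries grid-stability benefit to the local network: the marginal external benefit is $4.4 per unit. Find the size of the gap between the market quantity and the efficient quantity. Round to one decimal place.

Market equilibrium (private): 40.3 + 2.0x = 125.4 - 1.4x → x_m = 25.0294.
Social marginal benefit = demand + MEB = 129.8 - 1.4x.
Set SMB = MC: 129.8 - 1.4x = 40.3 + 2.0x → x* = 26.3235.
Gap = |25.0294 − 26.3235| = 1.2941.

1.3 units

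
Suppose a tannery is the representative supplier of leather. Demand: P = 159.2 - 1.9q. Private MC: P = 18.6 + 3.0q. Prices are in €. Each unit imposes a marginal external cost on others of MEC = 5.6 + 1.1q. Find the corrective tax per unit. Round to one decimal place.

Social marginal cost = private MC + MEC = 24.2 + 4.1q.
Set SMC = demand: 24.2 + 4.1q = 159.2 - 1.9q → q* = 22.5000.
The Pigouvian tax equals MEC at q*: 5.6 + 1.1×22.5000 = 30.3500.

tax = €30.4 per unit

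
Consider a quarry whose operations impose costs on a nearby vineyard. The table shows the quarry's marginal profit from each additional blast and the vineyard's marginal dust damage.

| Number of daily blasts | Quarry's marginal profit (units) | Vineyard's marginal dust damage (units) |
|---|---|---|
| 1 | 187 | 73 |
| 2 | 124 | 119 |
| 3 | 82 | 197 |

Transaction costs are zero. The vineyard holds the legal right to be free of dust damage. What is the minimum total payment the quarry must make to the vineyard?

192

Efficient level: marginal profit ≥ marginal dust damage through level 2, so k* = 2.
With the vineyard holding the right, the quarry must at least compensate total damage at k*: 73 + 119 = 192.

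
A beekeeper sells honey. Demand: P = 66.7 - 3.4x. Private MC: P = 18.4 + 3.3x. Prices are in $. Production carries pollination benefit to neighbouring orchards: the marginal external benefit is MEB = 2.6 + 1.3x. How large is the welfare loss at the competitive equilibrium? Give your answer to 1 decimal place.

DWL = $13.3

Market equilibrium (private): 18.4 + 3.3x = 66.7 - 3.4x → x_m = 7.2090.
Social marginal cost = private MC − MEB = 15.8 + 2.0x.
Set SMC = demand: 15.8 + 2.0x = 66.7 - 3.4x → x* = 9.4259.
Height of the DWL triangle at x_m is demand(x_m) − SMC(x_m) = MEB(x_m) = 11.9716.
DWL = ½ × 2.2169 × 11.9716 = 13.2699.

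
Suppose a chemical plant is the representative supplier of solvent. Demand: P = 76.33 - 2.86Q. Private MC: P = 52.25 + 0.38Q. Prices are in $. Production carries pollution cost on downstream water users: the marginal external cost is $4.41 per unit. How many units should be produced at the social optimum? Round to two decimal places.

Social marginal cost = private MC + MEC = 56.66 + 0.38Q.
Set SMC = demand: 56.66 + 0.38Q = 76.33 - 2.86Q → Q* = 6.0710.

Q* = 6.07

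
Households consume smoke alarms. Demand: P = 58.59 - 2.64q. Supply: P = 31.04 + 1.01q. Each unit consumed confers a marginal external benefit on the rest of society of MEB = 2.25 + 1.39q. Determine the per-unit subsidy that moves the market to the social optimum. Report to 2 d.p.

Social marginal benefit = demand + MEB = 60.84 - 1.25q.
Set SMB = MC: 60.84 - 1.25q = 31.04 + 1.01q → q* = 13.1858.
The Pigouvian subsidy equals MEB at q*: 2.25 + 1.39×13.1858 = 20.5783.

subsidy = 20.58 per unit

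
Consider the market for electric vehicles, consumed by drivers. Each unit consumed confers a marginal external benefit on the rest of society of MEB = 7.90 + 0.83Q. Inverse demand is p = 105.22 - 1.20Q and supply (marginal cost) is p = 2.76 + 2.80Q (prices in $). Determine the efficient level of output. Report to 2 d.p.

Q* = 34.81

Social marginal benefit = demand + MEB = 113.12 - 0.37Q.
Set SMB = MC: 113.12 - 0.37Q = 2.76 + 2.80Q → Q* = 34.8139.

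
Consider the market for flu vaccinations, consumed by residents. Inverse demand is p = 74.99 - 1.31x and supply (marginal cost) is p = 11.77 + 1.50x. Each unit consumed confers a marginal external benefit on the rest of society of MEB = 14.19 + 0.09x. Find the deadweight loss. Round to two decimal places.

DWL = 48.33

Market equilibrium (private): 11.77 + 1.50x = 74.99 - 1.31x → x_m = 22.4982.
Social marginal benefit = demand + MEB = 89.18 - 1.22x.
Set SMB = MC: 89.18 - 1.22x = 11.77 + 1.50x → x* = 28.4596.
The welfare-loss triangle has base |x_m − x*| and height MEB(x_m) (the vertical gap between SMB and MC is zero at x* and MEB at x_m).
DWL = ½ × 5.9614 × 16.2148 = 48.3315.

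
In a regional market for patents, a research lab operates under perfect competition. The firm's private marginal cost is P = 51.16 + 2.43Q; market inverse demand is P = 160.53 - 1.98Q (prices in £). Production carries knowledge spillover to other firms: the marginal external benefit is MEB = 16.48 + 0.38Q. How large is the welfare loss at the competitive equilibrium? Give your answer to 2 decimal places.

DWL = £83.25

Market equilibrium (private): 51.16 + 2.43Q = 160.53 - 1.98Q → Q_m = 24.8005.
Social marginal cost = private MC − MEB = 34.68 + 2.05Q.
Set SMC = demand: 34.68 + 2.05Q = 160.53 - 1.98Q → Q* = 31.2283.
Between Q* and Q_m the wedge demand − SMC runs linearly from 0 to MEB(Q_m), so the loss is a triangle.
DWL = ½ × 6.4278 × 25.9042 = 83.2535.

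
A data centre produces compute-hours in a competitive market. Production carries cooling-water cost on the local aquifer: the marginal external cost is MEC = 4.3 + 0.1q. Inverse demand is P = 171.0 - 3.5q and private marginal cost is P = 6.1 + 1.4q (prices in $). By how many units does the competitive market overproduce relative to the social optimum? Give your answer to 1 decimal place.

1.5 units

Market equilibrium (private): 6.1 + 1.4q = 171.0 - 3.5q → q_m = 33.6531.
Social marginal cost = private MC + MEC = 10.4 + 1.5q.
Set SMC = demand: 10.4 + 1.5q = 171.0 - 3.5q → q* = 32.1200.
Gap = |33.6531 − 32.1200| = 1.5331.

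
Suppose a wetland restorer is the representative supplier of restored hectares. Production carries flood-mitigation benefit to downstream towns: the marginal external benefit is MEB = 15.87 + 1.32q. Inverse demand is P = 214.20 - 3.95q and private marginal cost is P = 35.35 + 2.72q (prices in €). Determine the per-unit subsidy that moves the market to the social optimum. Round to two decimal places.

Social marginal cost = private MC − MEB = 19.48 + 1.40q.
Set SMC = demand: 19.48 + 1.40q = 214.20 - 3.95q → q* = 36.3963.
The Pigouvian subsidy equals MEB at q*: 15.87 + 1.32×36.3963 = 63.9131.

subsidy = €63.91 per unit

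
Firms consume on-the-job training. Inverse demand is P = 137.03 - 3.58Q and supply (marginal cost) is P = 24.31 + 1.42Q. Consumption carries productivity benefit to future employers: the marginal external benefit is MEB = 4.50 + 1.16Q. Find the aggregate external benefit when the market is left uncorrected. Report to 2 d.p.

Market equilibrium (private): 24.31 + 1.42Q = 137.03 - 3.58Q → Q_m = 22.5440.
Total external benefit = ∫₀^{Q_m} (4.50 + 1.16Q) dQ = 4.50×22.5440 + ½×1.16×22.5440² = 396.2225.

396.22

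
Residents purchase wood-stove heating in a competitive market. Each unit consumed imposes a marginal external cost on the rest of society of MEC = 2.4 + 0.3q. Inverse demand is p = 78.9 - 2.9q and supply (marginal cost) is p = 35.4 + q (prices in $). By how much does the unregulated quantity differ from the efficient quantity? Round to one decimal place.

Market equilibrium (private): 35.4 + q = 78.9 - 2.9q → q_m = 11.1538.
Social marginal benefit = demand − MEC = 76.5 - 3.2q.
Set SMB = MC: 76.5 - 3.2q = 35.4 + q → q* = 9.7857.
Gap = |11.1538 − 9.7857| = 1.3681.

1.4 units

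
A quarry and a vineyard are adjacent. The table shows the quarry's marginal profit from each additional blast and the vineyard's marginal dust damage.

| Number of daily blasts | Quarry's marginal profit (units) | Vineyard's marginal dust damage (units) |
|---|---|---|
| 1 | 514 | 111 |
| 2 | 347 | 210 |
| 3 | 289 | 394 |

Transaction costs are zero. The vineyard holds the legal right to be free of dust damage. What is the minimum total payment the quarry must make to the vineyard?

Efficient level: marginal profit ≥ marginal dust damage through level 2, so k* = 2.
With the vineyard holding the right, the quarry must at least compensate total damage at k*: 111 + 210 = 321.

321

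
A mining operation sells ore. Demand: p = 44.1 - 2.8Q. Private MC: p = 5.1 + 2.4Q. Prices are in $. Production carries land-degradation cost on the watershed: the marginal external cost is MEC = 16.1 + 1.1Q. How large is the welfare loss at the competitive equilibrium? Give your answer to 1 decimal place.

DWL = $47.1

Market equilibrium (private): 5.1 + 2.4Q = 44.1 - 2.8Q → Q_m = 7.5000.
Social marginal cost = private MC + MEC = 21.2 + 3.5Q.
Set SMC = demand: 21.2 + 3.5Q = 44.1 - 2.8Q → Q* = 3.6349.
Between Q* and Q_m the wedge SMC − demand runs linearly from 0 to MEC(Q_m), so the loss is a triangle.
DWL = ½ × 3.8651 × 24.3500 = 47.0576.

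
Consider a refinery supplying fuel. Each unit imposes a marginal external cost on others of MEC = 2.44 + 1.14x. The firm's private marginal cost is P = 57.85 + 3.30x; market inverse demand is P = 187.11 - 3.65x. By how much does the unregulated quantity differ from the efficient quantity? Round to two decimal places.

2.92 units

Market equilibrium (private): 57.85 + 3.30x = 187.11 - 3.65x → x_m = 18.5986.
Social marginal cost = private MC + MEC = 60.29 + 4.44x.
Set SMC = demand: 60.29 + 4.44x = 187.11 - 3.65x → x* = 15.6761.
Gap = |18.5986 − 15.6761| = 2.9225.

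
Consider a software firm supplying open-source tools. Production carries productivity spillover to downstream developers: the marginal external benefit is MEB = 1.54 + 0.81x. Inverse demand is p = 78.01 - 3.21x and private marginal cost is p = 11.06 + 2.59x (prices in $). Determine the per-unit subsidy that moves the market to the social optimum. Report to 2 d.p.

subsidy = $12.66 per unit

Social marginal cost = private MC − MEB = 9.52 + 1.78x.
Set SMC = demand: 9.52 + 1.78x = 78.01 - 3.21x → x* = 13.7255.
The Pigouvian subsidy equals MEB at x*: 1.54 + 0.81×13.7255 = 12.6577.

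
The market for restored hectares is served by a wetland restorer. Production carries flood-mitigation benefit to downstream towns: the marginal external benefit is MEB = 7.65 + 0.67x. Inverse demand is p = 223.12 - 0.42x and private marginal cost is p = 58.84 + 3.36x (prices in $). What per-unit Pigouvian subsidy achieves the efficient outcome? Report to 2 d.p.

Social marginal cost = private MC − MEB = 51.19 + 2.69x.
Set SMC = demand: 51.19 + 2.69x = 223.12 - 0.42x → x* = 55.2830.
The Pigouvian subsidy equals MEB at x*: 7.65 + 0.67×55.2830 = 44.6896.

subsidy = $44.69 per unit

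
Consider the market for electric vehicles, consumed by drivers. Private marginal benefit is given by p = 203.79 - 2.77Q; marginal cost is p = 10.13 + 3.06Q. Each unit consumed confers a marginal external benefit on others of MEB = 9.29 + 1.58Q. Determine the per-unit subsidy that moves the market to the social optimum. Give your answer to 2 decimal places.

subsidy = 84.74 per unit

Social marginal benefit = demand + MEB = 213.08 - 1.19Q.
Set SMB = MC: 213.08 - 1.19Q = 10.13 + 3.06Q → Q* = 47.7529.
The Pigouvian subsidy equals MEB at Q*: 9.29 + 1.58×47.7529 = 84.7396.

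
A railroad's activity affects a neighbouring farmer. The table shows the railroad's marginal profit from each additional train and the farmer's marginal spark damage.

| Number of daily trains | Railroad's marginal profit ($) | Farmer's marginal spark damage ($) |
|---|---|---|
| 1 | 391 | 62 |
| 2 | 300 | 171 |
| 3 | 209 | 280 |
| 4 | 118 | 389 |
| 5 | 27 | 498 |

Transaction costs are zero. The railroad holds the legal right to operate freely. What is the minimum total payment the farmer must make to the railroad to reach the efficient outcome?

Left alone the railroad would choose level 5 (marginal profit stays positive).
Efficient level: k* = 2 (marginal profit ≥ marginal spark damage through 2).
The farmer must at least cover the railroad's forgone profit from cutting 5→2: 209 + 118 + 27 = 354.

$354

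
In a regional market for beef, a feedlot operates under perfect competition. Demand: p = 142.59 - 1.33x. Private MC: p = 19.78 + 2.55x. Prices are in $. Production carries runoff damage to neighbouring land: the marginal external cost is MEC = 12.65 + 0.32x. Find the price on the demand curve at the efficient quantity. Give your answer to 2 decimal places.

Social marginal cost = private MC + MEC = 32.43 + 2.87x.
Set SMC = demand: 32.43 + 2.87x = 142.59 - 1.33x → x* = 26.2286.
Consumer price on the demand curve at x*: 142.59 − 1.33×26.2286 = 107.7060.

P = $107.71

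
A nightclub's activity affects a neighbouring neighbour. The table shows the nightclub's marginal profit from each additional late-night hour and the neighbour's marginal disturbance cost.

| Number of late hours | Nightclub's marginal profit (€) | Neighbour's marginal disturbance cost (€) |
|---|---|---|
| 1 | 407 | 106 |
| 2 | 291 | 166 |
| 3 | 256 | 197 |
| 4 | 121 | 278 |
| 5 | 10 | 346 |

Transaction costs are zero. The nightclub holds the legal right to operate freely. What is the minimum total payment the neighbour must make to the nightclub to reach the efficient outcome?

€131

Left alone the nightclub would choose level 5 (marginal profit stays positive).
Efficient level: k* = 3 (marginal profit ≥ marginal disturbance cost through 3).
The neighbour must at least cover the nightclub's forgone profit from cutting 5→3: 121 + 10 = 131.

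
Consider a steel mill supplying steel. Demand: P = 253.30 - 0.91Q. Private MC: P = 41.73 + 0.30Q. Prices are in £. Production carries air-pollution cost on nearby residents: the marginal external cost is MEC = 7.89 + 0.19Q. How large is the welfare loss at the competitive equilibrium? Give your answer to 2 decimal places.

Market equilibrium (private): 41.73 + 0.30Q = 253.30 - 0.91Q → Q_m = 174.8512.
Social marginal cost = private MC + MEC = 49.62 + 0.49Q.
Set SMC = demand: 49.62 + 0.49Q = 253.30 - 0.91Q → Q* = 145.4857.
The welfare-loss triangle has base |Q_m − Q*| and height MEC(Q_m) (the vertical gap between SMC and demand is zero at Q* and MEC at Q_m).
DWL = ½ × 29.3655 × 41.1117 = 603.6328.

DWL = £603.63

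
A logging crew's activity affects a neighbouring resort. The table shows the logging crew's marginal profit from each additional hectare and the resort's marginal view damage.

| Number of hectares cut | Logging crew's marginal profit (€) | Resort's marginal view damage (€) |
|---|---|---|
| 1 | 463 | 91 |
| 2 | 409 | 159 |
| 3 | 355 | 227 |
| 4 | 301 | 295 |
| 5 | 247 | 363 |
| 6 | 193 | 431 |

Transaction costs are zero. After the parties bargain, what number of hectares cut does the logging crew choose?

4

Bargaining reaches the level where marginal profit last exceeds marginal view damage.
That holds through level 4 (301 ≥ 295) but not at 5 (247 < 363).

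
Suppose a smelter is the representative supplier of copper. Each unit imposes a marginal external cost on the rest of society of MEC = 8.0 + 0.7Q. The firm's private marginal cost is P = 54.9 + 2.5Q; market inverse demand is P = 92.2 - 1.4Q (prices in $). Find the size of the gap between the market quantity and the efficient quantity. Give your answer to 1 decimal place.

3.2 units

Market equilibrium (private): 54.9 + 2.5Q = 92.2 - 1.4Q → Q_m = 9.5641.
Social marginal cost = private MC + MEC = 62.9 + 3.2Q.
Set SMC = demand: 62.9 + 3.2Q = 92.2 - 1.4Q → Q* = 6.3696.
Gap = |9.5641 − 6.3696| = 3.1945.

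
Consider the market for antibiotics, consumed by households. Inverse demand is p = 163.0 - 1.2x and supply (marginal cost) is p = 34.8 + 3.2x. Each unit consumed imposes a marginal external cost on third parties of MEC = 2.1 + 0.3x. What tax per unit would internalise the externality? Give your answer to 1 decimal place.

Social marginal benefit = demand − MEC = 160.9 - 1.5x.
Set SMB = MC: 160.9 - 1.5x = 34.8 + 3.2x → x* = 26.8298.
The Pigouvian tax equals MEC at x*: 2.1 + 0.3×26.8298 = 10.1489.

tax = 10.1 per unit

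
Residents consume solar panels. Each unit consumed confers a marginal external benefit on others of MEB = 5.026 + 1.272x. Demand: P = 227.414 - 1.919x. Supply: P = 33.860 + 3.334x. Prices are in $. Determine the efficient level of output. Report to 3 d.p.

x* = 49.882

Social marginal benefit = demand + MEB = 232.440 - 0.647x.
Set SMB = MC: 232.440 - 0.647x = 33.860 + 3.334x → x* = 49.8819.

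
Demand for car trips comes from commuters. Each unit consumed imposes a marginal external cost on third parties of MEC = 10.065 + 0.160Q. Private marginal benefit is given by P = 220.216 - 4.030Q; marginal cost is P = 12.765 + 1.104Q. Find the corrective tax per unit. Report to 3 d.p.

tax = 16.031 per unit

Social marginal benefit = demand − MEC = 210.151 - 4.190Q.
Set SMB = MC: 210.151 - 4.190Q = 12.765 + 1.104Q → Q* = 37.2849.
The Pigouvian tax equals MEC at Q*: 10.065 + 0.160×37.2849 = 16.0306.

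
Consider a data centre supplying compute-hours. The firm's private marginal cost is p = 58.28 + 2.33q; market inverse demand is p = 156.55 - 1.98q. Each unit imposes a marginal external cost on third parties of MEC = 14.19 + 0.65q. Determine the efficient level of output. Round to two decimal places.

Social marginal cost = private MC + MEC = 72.47 + 2.98q.
Set SMC = demand: 72.47 + 2.98q = 156.55 - 1.98q → q* = 16.9516.

q* = 16.95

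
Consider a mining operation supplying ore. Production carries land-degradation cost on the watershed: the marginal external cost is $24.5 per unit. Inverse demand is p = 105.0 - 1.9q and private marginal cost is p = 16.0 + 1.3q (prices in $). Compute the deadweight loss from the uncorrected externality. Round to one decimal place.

Market equilibrium (private): 16.0 + 1.3q = 105.0 - 1.9q → q_m = 27.8125.
Social marginal cost = private MC + MEC = 40.5 + 1.3q.
Set SMC = demand: 40.5 + 1.3q = 105.0 - 1.9q → q* = 20.1563.
Height of the DWL triangle at q_m is SMC(q_m) − demand(q_m) = MEC(q_m) = 24.5000.
DWL = ½ × 7.6562 × 24.5000 = 93.7885.

DWL = $93.8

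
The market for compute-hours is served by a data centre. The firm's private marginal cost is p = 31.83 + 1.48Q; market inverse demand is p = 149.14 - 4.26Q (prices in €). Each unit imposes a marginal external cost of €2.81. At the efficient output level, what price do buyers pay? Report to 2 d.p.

Social marginal cost = private MC + MEC = 34.64 + 1.48Q.
Set SMC = demand: 34.64 + 1.48Q = 149.14 - 4.26Q → Q* = 19.9477.
Consumer price on the demand curve at Q*: 149.14 − 4.26×19.9477 = 64.1628.

P = €64.16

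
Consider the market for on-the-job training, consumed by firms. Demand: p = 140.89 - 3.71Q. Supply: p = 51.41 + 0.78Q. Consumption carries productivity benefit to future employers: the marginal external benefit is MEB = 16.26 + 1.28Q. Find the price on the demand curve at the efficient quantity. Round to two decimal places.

P = 18.68

Social marginal benefit = demand + MEB = 157.15 - 2.43Q.
Set SMB = MC: 157.15 - 2.43Q = 51.41 + 0.78Q → Q* = 32.9408.
Consumer price on the demand curve at Q*: 140.89 − 3.71×32.9408 = 18.6796.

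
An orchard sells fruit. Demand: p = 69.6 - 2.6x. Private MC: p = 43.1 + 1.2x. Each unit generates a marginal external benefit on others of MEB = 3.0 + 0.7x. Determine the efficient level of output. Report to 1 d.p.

Social marginal cost = private MC − MEB = 40.1 + 0.5x.
Set SMC = demand: 40.1 + 0.5x = 69.6 - 2.6x → x* = 9.5161.

x* = 9.5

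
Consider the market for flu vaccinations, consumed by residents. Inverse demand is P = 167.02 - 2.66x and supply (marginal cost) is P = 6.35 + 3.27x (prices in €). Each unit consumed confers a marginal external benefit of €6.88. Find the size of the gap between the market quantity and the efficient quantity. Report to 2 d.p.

1.16 units

Market equilibrium (private): 6.35 + 3.27x = 167.02 - 2.66x → x_m = 27.0944.
Social marginal benefit = demand + MEB = 173.90 - 2.66x.
Set SMB = MC: 173.90 - 2.66x = 6.35 + 3.27x → x* = 28.2546.
Gap = |27.0944 − 28.2546| = 1.1602.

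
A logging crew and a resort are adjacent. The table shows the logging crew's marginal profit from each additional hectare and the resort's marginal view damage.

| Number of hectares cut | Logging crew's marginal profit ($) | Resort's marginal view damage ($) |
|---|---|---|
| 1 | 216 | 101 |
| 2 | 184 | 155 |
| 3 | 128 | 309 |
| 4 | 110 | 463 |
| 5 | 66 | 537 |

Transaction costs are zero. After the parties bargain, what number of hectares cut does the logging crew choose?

2

Bargaining reaches the level where marginal profit last exceeds marginal view damage.
That holds through level 2 (184 ≥ 155) but not at 3 (128 < 309).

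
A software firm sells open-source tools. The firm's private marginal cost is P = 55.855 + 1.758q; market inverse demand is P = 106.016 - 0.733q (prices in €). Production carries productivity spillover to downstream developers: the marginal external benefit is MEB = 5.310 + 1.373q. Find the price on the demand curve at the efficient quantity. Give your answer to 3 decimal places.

Social marginal cost = private MC − MEB = 50.545 + 0.385q.
Set SMC = demand: 50.545 + 0.385q = 106.016 - 0.733q → q* = 49.6163.
Consumer price on the demand curve at q*: 106.016 − 0.733×49.6163 = 69.6473.

P = €69.647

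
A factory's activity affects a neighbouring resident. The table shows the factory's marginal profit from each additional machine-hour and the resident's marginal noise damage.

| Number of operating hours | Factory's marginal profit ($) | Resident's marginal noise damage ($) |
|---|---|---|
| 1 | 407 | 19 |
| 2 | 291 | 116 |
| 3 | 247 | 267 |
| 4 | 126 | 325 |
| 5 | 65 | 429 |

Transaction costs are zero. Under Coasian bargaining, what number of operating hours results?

2

Bargaining reaches the level where marginal profit last exceeds marginal noise damage.
That holds through level 2 (291 ≥ 116) but not at 3 (247 < 267).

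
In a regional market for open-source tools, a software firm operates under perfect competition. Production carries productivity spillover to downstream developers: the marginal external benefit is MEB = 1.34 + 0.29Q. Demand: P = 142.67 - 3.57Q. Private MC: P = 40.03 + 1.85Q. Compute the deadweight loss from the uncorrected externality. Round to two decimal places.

DWL = 4.55

Market equilibrium (private): 40.03 + 1.85Q = 142.67 - 3.57Q → Q_m = 18.9373.
Social marginal cost = private MC − MEB = 38.69 + 1.56Q.
Set SMC = demand: 38.69 + 1.56Q = 142.67 - 3.57Q → Q* = 20.2690.
The welfare-loss triangle has base |Q_m − Q*| and height MEB(Q_m) (the vertical gap between SMC and demand is zero at Q* and MEB at Q_m).
DWL = ½ × 1.3317 × 6.8318 = 4.5490.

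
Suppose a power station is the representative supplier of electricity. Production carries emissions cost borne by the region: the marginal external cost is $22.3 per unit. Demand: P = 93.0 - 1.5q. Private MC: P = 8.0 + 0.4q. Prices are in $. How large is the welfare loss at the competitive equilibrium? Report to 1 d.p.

DWL = $130.9

Market equilibrium (private): 8.0 + 0.4q = 93.0 - 1.5q → q_m = 44.7368.
Social marginal cost = private MC + MEC = 30.3 + 0.4q.
Set SMC = demand: 30.3 + 0.4q = 93.0 - 1.5q → q* = 33.0000.
Between q* and q_m the wedge SMC − demand runs linearly from 0 to MEC(q_m), so the loss is a triangle.
DWL = ½ × 11.7368 × 22.3000 = 130.8653.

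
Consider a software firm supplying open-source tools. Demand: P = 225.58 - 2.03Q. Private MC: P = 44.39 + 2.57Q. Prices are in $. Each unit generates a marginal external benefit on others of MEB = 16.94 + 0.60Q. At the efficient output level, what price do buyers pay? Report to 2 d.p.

Social marginal cost = private MC − MEB = 27.45 + 1.97Q.
Set SMC = demand: 27.45 + 1.97Q = 225.58 - 2.03Q → Q* = 49.5325.
Consumer price on the demand curve at Q*: 225.58 − 2.03×49.5325 = 125.0290.

P = $125.03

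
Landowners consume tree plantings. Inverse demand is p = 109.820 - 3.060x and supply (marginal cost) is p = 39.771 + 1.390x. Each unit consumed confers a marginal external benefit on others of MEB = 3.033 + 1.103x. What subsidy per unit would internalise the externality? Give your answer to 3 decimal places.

subsidy = 27.117 per unit

Social marginal benefit = demand + MEB = 112.853 - 1.957x.
Set SMB = MC: 112.853 - 1.957x = 39.771 + 1.390x → x* = 21.8351.
The Pigouvian subsidy equals MEB at x*: 3.033 + 1.103×21.8351 = 27.1171.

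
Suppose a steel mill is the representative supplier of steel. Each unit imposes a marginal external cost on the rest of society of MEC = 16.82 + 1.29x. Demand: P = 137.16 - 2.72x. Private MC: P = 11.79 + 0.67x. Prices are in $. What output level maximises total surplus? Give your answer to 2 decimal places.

x* = 23.19

Social marginal cost = private MC + MEC = 28.61 + 1.96x.
Set SMC = demand: 28.61 + 1.96x = 137.16 - 2.72x → x* = 23.1944.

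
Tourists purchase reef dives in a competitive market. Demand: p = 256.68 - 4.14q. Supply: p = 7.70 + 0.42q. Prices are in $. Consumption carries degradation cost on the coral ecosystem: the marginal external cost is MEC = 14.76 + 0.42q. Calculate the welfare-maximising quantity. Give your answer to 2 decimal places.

q* = 47.03

Social marginal benefit = demand − MEC = 241.92 - 4.56q.
Set SMB = MC: 241.92 - 4.56q = 7.70 + 0.42q → q* = 47.0321.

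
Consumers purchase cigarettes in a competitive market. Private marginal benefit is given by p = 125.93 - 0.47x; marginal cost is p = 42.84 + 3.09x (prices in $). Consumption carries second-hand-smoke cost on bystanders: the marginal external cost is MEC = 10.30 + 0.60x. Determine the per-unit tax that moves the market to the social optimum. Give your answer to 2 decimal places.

Social marginal benefit = demand − MEC = 115.63 - 1.07x.
Set SMB = MC: 115.63 - 1.07x = 42.84 + 3.09x → x* = 17.4976.
The Pigouvian tax equals MEC at x*: 10.30 + 0.60×17.4976 = 20.7986.

tax = $20.80 per unit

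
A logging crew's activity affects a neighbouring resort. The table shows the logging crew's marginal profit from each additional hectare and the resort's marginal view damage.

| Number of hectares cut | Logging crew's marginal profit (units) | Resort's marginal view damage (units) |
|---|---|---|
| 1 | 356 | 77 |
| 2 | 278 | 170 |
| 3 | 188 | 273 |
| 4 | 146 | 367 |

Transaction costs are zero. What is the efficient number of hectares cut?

2

Bargaining reaches the level where marginal profit last exceeds marginal view damage.
That holds through level 2 (278 ≥ 170) but not at 3 (188 < 273).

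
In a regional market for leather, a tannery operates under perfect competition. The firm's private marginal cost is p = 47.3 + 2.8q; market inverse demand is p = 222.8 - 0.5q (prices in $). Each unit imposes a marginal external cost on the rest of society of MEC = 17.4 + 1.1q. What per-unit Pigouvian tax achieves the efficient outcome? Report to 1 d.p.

tax = $56.9 per unit

Social marginal cost = private MC + MEC = 64.7 + 3.9q.
Set SMC = demand: 64.7 + 3.9q = 222.8 - 0.5q → q* = 35.9318.
The Pigouvian tax equals MEC at q*: 17.4 + 1.1×35.9318 = 56.9250.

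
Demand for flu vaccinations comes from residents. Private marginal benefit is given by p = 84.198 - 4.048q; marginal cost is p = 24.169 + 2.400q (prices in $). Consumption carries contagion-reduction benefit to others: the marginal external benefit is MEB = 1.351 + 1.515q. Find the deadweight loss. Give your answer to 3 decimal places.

DWL = $24.211

Market equilibrium (private): 24.169 + 2.400q = 84.198 - 4.048q → q_m = 9.3097.
Social marginal benefit = demand + MEB = 85.549 - 2.533q.
Set SMB = MC: 85.549 - 2.533q = 24.169 + 2.400q → q* = 12.4427.
Height of the DWL triangle at q_m is SMB(q_m) − MC(q_m) = MEB(q_m) = 15.4552.
DWL = ½ × 3.1330 × 15.4552 = 24.2106.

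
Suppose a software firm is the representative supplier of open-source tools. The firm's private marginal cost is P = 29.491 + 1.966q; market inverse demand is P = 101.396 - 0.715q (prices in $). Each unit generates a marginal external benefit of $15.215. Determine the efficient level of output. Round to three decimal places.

Social marginal cost = private MC − MEB = 14.276 + 1.966q.
Set SMC = demand: 14.276 + 1.966q = 101.396 - 0.715q → q* = 32.4953.

q* = 32.495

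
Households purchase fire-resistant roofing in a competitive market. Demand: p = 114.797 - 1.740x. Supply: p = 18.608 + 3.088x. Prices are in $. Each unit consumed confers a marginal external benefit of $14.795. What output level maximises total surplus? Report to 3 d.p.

x* = 22.988

Social marginal benefit = demand + MEB = 129.592 - 1.740x.
Set SMB = MC: 129.592 - 1.740x = 18.608 + 3.088x → x* = 22.9876.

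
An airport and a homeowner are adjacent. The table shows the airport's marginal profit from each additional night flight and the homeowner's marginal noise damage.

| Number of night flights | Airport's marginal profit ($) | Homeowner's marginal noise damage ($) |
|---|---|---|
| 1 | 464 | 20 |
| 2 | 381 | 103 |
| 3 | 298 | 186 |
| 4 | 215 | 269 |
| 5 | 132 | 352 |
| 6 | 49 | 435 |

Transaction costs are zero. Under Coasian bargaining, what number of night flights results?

Bargaining reaches the level where marginal profit last exceeds marginal noise damage.
That holds through level 3 (298 ≥ 186) but not at 4 (215 < 269).

3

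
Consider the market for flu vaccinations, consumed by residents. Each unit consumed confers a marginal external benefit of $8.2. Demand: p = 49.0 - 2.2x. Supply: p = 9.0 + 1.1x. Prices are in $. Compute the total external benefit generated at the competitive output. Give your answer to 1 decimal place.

$99.4

Market equilibrium (private): 9.0 + 1.1x = 49.0 - 2.2x → x_m = 12.1212.
Total external benefit = MEB × x_m = 8.2 × 12.1212 = 99.3938.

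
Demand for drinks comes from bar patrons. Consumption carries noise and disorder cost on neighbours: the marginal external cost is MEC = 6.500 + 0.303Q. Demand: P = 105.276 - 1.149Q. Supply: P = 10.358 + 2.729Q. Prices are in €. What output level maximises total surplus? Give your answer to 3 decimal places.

Q* = 21.148

Social marginal benefit = demand − MEC = 98.776 - 1.452Q.
Set SMB = MC: 98.776 - 1.452Q = 10.358 + 2.729Q → Q* = 21.1476.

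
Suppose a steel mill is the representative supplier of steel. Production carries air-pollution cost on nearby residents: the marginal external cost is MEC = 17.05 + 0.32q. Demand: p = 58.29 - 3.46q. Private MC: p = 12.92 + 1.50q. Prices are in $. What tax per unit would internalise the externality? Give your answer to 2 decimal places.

Social marginal cost = private MC + MEC = 29.97 + 1.82q.
Set SMC = demand: 29.97 + 1.82q = 58.29 - 3.46q → q* = 5.3636.
The Pigouvian tax equals MEC at q*: 17.05 + 0.32×5.3636 = 18.7664.

tax = $18.77 per unit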